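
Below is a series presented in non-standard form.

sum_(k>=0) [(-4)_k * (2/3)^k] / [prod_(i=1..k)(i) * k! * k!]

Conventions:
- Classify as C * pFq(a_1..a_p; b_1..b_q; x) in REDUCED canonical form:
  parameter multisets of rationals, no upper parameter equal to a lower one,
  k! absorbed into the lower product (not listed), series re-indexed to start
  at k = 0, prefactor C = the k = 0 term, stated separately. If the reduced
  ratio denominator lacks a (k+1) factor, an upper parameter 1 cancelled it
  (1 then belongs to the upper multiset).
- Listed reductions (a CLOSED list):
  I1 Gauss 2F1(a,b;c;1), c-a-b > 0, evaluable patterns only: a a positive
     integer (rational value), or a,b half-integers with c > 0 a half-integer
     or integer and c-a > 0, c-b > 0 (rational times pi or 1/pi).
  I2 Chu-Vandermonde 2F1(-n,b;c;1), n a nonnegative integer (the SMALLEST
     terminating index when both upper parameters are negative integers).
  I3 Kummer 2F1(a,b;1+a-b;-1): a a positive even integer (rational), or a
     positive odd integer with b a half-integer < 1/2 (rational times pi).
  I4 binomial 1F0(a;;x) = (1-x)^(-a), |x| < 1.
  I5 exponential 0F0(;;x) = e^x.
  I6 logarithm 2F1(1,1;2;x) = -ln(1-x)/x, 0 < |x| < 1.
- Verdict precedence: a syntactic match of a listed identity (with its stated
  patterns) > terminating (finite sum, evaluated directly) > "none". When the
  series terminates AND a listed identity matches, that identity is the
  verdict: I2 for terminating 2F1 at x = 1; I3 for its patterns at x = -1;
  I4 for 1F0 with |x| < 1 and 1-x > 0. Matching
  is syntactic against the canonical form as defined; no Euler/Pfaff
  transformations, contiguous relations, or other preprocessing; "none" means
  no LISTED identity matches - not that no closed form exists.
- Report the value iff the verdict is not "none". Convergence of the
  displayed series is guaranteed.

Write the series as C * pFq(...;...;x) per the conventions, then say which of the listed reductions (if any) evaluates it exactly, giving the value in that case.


Key observation: with t_0 = 1, the product of the first k integers (C = 1) is k!.
Consecutive-term ratio: r(k) = (2/3) * (k-4) / [(k+1) (k+1) (k+1)] - poly over poly, x = (2/3) from leading terms; C = 1 at k = 0.

The series (x = 2/3) is 1F2: upper {-4}, lower {1, 1}, prefactor 1. Verdict: terminating - no listed pattern fits, but -4 in the upper list cuts the series at k = 4; direct evaluation. Its exact value is -3011/2916.


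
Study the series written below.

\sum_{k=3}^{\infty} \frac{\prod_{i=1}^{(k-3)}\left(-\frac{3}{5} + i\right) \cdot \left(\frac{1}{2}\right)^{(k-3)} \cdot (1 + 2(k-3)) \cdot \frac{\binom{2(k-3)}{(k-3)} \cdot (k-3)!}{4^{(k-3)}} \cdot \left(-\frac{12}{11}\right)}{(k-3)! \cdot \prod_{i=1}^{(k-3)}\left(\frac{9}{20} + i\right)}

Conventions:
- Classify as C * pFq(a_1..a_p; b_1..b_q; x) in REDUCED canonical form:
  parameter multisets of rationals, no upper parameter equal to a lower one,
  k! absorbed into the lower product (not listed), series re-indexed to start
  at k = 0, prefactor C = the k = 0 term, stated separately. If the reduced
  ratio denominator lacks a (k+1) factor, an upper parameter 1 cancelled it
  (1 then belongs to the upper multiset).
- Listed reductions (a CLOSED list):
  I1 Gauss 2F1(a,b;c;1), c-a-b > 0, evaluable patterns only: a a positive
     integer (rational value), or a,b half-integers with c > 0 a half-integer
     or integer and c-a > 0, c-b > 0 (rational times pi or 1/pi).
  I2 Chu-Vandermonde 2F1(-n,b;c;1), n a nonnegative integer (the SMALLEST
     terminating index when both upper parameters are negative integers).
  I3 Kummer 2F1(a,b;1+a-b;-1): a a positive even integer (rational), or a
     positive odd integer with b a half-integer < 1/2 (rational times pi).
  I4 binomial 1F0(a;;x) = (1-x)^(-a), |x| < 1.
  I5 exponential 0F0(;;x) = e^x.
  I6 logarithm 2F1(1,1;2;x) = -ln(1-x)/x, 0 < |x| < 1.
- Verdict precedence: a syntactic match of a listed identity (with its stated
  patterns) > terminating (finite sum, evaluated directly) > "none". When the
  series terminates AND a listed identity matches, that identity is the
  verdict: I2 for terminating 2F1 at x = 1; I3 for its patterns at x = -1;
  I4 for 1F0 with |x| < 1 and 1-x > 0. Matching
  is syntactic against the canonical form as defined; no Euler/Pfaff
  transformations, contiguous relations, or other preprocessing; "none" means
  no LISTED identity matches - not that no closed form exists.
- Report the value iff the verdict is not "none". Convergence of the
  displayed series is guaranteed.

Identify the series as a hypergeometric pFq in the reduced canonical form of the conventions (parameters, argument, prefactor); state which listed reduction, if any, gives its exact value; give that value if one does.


Prefactor -\frac{12}{11}, argument \frac{1}{2}: 2F1 with upper {\frac{2}{5}, \frac{3}{2}} over lower {\frac{29}{20}}. Verdict: none. Every listed pattern misses the 2F1 form at \frac{1}{2}, upper {\frac{2}{5}, \frac{3}{2}}.

First insight: from the first term -\frac{12}{11}: the running product (C = -12/11, x = 1/2) telescopes to a rising factorial.
Consecutive-term ratio: r(k) = \frac{1}{2} * (k+\frac{2}{5}) (k+\frac{3}{2}) / [(k+\frac{29}{20}) (k+1)] ; factor over Q: parameters, x = \frac{1}{2}, and C = -\frac{12}{11}.


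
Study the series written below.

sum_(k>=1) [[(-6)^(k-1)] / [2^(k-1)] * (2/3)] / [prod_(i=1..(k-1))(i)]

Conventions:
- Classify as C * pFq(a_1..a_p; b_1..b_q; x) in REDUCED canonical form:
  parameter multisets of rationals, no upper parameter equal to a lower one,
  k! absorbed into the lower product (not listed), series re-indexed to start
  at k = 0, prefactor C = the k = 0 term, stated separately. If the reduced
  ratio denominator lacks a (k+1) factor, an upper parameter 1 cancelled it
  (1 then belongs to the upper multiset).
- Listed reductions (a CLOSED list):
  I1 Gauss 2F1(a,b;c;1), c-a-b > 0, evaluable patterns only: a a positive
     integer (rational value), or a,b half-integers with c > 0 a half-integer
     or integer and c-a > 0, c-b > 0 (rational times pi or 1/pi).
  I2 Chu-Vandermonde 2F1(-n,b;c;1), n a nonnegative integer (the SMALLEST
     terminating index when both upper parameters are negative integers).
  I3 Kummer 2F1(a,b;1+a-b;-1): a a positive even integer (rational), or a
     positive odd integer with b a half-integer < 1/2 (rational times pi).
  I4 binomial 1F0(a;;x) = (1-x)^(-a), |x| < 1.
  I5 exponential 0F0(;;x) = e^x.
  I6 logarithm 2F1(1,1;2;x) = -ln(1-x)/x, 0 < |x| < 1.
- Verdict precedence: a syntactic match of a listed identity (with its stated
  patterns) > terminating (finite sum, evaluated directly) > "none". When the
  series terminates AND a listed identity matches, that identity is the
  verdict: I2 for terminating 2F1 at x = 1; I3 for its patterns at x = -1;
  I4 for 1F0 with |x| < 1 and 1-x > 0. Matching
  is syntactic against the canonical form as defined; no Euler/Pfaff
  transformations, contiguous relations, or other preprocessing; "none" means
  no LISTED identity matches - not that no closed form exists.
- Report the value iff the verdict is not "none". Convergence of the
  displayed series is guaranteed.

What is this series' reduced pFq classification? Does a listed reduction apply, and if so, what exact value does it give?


Reduced: x = -3, 0F0, upper = {-}, lower = {-}, C = 2/3. Verdict (x = -3): the I5 exponential reduction applies (the 0F0 exponential series at x = -3). Exact value: (2/3) * e^(-3).

The tell: with t_0 = 2/3, the product of the first k integers (prefactor 2/3) is k!.
Ratio: r(k) = (-3) * 1 / [(k+1)] ; factor over Q: parameters, x = (-3), and C = 2/3.


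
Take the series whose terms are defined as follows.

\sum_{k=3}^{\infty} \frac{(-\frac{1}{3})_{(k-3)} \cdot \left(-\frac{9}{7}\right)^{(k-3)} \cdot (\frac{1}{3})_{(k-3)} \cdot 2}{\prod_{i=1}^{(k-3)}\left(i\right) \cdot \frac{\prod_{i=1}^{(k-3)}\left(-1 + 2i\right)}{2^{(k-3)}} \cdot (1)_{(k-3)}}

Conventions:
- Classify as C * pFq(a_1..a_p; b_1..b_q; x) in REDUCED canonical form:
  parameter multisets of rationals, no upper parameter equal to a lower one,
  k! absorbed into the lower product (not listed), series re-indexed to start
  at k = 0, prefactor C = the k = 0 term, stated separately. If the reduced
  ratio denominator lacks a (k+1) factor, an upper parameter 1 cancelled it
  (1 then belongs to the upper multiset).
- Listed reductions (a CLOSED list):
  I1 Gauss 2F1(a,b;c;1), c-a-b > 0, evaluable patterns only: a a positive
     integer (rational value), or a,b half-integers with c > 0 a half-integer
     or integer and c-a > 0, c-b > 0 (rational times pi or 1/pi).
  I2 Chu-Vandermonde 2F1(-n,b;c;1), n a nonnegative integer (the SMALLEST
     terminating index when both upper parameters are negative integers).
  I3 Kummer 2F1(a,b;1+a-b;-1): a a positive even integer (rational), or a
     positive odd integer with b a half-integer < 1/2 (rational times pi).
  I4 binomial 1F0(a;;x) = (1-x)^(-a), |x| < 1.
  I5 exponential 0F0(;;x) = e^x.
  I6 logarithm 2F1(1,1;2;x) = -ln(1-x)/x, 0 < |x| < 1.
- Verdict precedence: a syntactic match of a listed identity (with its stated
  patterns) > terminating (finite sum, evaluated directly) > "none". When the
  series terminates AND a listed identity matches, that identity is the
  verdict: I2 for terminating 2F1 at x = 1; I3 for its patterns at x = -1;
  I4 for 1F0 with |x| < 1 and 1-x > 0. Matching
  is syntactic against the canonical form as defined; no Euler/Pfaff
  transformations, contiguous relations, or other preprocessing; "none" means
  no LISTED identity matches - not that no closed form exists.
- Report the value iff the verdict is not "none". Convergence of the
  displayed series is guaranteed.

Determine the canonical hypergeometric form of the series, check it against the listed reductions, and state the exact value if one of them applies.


First insight: with t_0 = 2, the lower odd product (C = 2, x = -9/7) is 2^k (1/2)_k.
Consecutive-term ratio: r(k) = -\frac{9}{7} * (k-\frac{1}{3}) (k+\frac{1}{3}) / [(k+\frac{1}{2}) (k+1) (k+1)] - rational; roots negated = parameters, x = -\frac{9}{7}, C = 2.

x = -\frac{9}{7} here; the reduced form reads 2F2, upper {-\frac{1}{3}, \frac{1}{3}}, lower {\frac{1}{2}, 1}, C = 2. Verdict: no listed reduction: x = -\frac{9}{7} and upper {-\frac{1}{3}, \frac{1}{3}} fail every I1-I6 pattern.


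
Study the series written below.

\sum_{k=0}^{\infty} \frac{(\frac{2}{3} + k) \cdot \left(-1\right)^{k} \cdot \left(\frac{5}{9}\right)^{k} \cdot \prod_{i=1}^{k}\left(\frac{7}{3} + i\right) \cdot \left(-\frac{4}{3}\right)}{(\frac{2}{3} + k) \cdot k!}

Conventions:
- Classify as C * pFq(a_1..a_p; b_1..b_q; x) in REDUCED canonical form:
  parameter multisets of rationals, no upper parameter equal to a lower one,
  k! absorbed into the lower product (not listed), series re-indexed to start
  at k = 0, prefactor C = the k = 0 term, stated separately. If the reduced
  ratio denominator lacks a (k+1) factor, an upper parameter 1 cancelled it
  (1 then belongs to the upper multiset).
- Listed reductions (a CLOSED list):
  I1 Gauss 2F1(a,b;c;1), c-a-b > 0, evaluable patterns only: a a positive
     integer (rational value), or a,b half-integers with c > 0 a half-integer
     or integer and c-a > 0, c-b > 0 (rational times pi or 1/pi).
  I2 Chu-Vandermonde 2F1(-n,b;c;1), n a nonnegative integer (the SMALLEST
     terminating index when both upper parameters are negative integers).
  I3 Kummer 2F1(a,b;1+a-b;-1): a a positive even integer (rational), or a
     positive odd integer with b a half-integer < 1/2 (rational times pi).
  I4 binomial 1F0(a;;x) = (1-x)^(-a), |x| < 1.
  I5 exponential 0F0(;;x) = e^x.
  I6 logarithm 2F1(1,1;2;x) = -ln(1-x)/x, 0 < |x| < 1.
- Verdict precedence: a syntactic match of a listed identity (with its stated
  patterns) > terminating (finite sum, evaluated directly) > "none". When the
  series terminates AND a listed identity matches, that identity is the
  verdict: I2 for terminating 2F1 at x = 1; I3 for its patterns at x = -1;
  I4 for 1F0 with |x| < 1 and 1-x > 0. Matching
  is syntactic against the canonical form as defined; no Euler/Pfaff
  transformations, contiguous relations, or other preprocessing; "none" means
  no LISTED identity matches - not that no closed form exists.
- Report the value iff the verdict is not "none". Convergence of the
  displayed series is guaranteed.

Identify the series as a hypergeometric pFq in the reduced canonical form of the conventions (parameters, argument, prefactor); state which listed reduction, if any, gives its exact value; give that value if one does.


This is -\frac{4}{3} * 1F0(\frac{10}{3}; -; -\frac{5}{9}) in reduced canonical form. Verdict: binomial (I4) fires (the 1F0 binomial series: exponent -10/3, x = -\frac{5}{9}). Exact value: \left(-\frac{4}{3}\right) \cdot \left(\frac{14}{9}\right)^{-\frac{10}{3}}.

Structural cue: x = -\frac{5}{9} and the running product (C = -4/3) telescopes to a rising factorial.
Consecutive-term ratio: r(k) = -\frac{5}{9} * (k+\frac{10}{3}) / [(k+1)] ; factor over Q: parameters, x = -\frac{5}{9}, and C = -\frac{4}{3}.


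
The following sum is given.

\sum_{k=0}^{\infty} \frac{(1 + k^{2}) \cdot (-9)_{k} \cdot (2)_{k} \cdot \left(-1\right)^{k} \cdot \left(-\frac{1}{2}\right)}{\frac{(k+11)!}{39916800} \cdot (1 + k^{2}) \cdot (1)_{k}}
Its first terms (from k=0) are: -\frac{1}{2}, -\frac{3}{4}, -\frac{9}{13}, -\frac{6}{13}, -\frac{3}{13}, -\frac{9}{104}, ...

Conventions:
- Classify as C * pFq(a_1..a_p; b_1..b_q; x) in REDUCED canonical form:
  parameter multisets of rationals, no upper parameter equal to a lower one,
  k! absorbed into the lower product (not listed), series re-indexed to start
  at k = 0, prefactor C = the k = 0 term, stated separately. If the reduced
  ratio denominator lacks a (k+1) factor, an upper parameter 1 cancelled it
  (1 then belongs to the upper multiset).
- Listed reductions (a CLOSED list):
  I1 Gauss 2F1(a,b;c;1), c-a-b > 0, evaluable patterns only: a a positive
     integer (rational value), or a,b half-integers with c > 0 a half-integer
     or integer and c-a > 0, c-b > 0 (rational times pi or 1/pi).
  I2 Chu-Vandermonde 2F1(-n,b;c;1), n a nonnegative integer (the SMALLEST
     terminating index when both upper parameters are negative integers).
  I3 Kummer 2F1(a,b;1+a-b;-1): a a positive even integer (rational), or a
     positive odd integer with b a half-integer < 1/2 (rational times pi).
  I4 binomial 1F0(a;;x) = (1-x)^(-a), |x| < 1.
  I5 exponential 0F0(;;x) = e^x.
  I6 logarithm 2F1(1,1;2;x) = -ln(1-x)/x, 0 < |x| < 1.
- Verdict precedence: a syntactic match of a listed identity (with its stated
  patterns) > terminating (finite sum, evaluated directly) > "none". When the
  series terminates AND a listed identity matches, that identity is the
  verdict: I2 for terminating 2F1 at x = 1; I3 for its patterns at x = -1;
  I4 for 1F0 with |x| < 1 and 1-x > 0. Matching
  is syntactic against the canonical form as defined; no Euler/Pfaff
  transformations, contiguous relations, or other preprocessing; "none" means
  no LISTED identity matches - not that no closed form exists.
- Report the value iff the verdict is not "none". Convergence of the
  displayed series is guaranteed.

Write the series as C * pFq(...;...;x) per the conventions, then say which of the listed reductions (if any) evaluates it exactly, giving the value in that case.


At argument -1: a 2F1 with upper {-9, 2}, lower {12}, scaled by C = -\frac{1}{2}. Verdict: Kummer (I3) matches (x = -1; c = 12 equals 1+a-b for upper {-9, 2}: listed pattern). Hence: -\frac{11}{4}.

Structural cue: x = -1 and the factor k^2 + 1 cancels (top and bottom), leaving C = -1/2, x = -1.
Adjacent-term ratio: r(k) = -1 * (k-9) (k+2) / [(k+12) (k+1)] - rational in k. x = -1; t_0 = -\frac{1}{2}; negate the roots.


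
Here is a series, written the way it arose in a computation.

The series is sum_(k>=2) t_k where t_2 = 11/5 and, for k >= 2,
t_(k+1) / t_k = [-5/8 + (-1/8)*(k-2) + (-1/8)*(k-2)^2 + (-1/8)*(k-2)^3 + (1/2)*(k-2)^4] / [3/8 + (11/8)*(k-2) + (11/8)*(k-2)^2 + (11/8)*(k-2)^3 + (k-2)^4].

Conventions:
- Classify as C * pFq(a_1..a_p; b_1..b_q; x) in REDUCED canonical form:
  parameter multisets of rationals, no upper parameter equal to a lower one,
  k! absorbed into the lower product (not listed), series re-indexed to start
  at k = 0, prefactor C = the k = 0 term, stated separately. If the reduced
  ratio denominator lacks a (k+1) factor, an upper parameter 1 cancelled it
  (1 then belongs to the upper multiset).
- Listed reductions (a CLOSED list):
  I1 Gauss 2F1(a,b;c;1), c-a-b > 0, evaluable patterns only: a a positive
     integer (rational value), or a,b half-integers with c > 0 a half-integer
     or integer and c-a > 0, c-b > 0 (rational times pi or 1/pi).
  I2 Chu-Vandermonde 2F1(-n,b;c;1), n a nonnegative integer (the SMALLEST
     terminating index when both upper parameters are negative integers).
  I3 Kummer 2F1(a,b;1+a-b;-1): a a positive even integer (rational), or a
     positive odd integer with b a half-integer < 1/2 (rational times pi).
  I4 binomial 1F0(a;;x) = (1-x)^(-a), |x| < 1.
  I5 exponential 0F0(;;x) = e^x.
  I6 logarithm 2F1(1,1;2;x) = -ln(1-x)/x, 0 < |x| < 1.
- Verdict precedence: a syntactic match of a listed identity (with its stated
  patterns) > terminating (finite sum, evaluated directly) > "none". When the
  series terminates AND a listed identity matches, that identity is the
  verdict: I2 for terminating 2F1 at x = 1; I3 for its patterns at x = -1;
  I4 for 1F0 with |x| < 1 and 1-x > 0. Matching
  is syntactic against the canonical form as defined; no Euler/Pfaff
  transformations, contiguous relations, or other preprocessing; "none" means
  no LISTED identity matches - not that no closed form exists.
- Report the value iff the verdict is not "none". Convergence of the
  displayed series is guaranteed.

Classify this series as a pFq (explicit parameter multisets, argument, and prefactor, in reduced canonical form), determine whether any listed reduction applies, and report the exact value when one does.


The series (x = 1/2) is 2F1: upper {-5/4, 1}, lower {3/8}, prefactor 11/5. Verdict: none - this 2F1 at x = 1/2 matches no listed pattern, and upper {-5/4, 1} holds no stopper.

Structural cue: with t_0 = 11/5, the ratio is unreduced: k^2 + 1 divides both sides (C = 11/5, x = 1/2).
Step ratio: r(k) = (1/2) * (k-5/4) (k+1) / [(k+3/8) (k+1)] - rational; roots negated = parameters, x = (1/2), C = 11/5.


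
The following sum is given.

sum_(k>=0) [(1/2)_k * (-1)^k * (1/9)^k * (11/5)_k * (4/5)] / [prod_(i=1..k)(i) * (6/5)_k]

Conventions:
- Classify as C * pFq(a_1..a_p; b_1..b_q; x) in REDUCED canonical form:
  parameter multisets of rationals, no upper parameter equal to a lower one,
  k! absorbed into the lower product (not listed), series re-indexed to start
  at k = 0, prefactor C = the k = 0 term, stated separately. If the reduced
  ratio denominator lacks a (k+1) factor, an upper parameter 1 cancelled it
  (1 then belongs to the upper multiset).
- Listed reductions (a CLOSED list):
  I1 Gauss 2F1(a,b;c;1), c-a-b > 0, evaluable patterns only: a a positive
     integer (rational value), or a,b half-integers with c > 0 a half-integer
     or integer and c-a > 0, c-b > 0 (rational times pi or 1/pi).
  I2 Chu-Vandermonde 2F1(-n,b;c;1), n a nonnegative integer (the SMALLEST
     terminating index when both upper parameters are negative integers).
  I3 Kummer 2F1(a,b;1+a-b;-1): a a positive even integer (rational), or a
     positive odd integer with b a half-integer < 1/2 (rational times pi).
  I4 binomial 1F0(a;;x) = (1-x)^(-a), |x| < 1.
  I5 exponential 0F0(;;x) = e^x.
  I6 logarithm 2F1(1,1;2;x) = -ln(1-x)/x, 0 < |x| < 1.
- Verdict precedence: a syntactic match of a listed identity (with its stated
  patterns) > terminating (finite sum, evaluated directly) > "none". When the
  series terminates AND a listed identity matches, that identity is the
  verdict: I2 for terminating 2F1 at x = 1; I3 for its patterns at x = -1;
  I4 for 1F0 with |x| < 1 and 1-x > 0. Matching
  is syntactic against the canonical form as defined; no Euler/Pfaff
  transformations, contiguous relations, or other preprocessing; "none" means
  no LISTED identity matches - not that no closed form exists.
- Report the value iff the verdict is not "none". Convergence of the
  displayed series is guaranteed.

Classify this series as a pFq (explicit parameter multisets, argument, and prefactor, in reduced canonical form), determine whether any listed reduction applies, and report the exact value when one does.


Reduced: x = -1/9, 2F1, upper = {1/2, 11/5}, lower = {6/5}, C = 4/5. Verdict: none. Every listed pattern misses the 2F1 form at -1/9, upper {1/2, 11/5}.

First insight: x = (-1/9) and the product of the first k integers (C = 4/5, x = -1/9) is k!.
Ratio: r(k) = (-1/9) * (k+1/2) (k+11/5) / [(k+6/5) (k+1)] ; factor over Q: parameters, x = (-1/9), and C = 4/5.


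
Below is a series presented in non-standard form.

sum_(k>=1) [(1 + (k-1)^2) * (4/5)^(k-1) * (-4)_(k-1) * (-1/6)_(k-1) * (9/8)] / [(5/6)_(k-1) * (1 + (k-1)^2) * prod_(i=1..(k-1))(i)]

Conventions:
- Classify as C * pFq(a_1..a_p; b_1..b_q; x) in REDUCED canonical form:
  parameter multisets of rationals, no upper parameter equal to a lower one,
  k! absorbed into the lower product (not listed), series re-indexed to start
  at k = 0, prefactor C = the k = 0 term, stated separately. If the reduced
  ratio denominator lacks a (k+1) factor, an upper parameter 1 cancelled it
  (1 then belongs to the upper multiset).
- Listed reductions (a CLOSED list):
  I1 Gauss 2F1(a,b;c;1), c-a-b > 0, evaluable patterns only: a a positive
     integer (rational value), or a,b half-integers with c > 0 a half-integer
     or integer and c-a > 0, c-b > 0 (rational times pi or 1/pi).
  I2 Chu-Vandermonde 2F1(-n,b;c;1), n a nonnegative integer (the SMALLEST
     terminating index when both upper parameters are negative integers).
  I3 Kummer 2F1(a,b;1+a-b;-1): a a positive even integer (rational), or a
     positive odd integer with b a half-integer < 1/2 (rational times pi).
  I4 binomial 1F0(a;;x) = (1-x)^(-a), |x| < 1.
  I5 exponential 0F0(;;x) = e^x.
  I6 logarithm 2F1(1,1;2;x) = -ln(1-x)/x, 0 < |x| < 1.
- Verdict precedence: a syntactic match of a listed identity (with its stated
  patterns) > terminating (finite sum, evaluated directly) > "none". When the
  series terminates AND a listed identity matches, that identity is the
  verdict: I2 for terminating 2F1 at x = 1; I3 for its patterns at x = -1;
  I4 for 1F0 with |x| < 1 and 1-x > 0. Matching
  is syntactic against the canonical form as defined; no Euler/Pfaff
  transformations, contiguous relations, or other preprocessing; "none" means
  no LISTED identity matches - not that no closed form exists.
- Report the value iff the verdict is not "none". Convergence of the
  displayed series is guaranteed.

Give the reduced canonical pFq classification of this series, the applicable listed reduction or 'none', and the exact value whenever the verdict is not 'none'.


Key step: t_0 being 9/8, striking the common factor k^2 + 1 reduces the term (prefactor 9/8).
Adjacent-term ratio: r(k) = (4/5) * (k-4) (k-1/6) / [(k+5/6) (k+1)] - rational in k. x = (4/5); t_0 = 9/8; negate the roots.

Canonical form: C = 9/8 times 2F1 with upper {-4, -1/6}, lower {5/6}, x = 4/5. Verdict: terminating (-4 upstairs). 5 nonzero terms in all; added directly. Its exact value is 33714837/21505000.


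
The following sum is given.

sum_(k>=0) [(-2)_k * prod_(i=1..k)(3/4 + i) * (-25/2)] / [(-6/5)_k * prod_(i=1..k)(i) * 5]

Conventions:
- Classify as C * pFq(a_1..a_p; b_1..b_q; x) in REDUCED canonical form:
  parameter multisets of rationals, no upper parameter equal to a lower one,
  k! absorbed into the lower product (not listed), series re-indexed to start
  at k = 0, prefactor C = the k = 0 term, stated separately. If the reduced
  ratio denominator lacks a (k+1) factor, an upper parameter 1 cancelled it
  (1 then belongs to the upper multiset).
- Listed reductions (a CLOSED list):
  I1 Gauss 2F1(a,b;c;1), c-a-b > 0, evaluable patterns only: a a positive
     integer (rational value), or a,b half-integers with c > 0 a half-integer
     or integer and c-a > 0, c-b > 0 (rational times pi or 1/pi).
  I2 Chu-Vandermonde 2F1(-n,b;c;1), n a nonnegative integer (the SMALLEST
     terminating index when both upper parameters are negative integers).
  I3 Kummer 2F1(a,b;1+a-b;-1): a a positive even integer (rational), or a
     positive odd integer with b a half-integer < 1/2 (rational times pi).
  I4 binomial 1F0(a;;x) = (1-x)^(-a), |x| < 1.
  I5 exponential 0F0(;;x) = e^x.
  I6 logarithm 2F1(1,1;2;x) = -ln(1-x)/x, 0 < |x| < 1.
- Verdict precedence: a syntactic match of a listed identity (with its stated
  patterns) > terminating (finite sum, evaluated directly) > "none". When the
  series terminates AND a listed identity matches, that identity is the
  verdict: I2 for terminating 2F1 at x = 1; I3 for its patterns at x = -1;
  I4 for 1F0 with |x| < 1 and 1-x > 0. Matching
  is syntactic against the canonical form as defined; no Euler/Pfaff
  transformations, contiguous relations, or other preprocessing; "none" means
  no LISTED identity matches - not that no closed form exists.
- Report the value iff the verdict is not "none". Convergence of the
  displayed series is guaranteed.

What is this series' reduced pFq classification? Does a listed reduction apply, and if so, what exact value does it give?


Prefactor -5/2, argument 1: 2F1 with upper {-2, 7/4} over lower {-6/5}. Verdict at x = 1: the Chu-Vandermonde identity I2 matches (terminating 2F1 at x = 1 with n = 2, b = 7/4, c = -6/5). Hence: -3835/64.

Key observation: t_0 being -5/2, the running product (C = -5/2, x = 1) telescopes to a rising factorial.
Step ratio: r(k) = 1 * (k-2) (k+7/4) / [(k-6/5) (k+1)] - rational in k. x = 1; t_0 = -5/2; negate the roots.


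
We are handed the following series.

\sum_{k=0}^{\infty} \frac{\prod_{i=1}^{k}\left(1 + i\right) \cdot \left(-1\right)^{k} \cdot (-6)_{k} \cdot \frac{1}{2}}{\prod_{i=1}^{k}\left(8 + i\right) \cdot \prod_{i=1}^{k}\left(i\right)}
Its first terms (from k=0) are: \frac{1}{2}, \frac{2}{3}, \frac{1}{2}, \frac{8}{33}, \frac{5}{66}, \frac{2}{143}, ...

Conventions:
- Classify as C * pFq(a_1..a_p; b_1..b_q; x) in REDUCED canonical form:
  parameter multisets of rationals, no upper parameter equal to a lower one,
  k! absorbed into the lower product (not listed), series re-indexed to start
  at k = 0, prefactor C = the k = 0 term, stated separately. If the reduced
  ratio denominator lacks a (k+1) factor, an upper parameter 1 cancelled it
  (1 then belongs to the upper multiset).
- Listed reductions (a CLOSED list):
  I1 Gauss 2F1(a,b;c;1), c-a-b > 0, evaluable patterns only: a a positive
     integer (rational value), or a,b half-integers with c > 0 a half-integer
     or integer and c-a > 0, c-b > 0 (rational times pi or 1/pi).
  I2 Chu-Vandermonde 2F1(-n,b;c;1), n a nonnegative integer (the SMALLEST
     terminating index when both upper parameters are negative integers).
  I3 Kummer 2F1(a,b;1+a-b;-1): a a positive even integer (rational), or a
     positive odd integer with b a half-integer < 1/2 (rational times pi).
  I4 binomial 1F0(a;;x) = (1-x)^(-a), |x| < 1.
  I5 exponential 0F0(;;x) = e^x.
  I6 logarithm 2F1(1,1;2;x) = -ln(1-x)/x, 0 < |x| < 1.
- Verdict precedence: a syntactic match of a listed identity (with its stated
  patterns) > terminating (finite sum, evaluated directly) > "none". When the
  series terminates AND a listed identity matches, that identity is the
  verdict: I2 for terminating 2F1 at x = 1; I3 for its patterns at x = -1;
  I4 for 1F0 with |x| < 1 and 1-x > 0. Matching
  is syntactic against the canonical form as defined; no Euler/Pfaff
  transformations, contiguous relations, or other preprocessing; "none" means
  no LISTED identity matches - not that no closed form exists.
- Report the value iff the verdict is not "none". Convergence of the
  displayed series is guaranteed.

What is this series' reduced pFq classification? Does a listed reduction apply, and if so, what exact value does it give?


Structural cue: from the first term \frac{1}{2}: the running product (prefactor 1/2) telescopes to a rising factorial.
Ratio: r(k) = -1 * (k-6) (k+2) / [(k+9) (k+1)] - rational in k, leading ratio -1; with t_0 = \frac{1}{2}, classification follows.

x = -1 here; the reduced form reads 2F1, upper {-6, 2}, lower {9}, C = \frac{1}{2}. Verdict: Kummer's theorem (I3) matches (x = -1; c = 9 equals 1+a-b for upper {-6, 2}: listed pattern). Value: 2.


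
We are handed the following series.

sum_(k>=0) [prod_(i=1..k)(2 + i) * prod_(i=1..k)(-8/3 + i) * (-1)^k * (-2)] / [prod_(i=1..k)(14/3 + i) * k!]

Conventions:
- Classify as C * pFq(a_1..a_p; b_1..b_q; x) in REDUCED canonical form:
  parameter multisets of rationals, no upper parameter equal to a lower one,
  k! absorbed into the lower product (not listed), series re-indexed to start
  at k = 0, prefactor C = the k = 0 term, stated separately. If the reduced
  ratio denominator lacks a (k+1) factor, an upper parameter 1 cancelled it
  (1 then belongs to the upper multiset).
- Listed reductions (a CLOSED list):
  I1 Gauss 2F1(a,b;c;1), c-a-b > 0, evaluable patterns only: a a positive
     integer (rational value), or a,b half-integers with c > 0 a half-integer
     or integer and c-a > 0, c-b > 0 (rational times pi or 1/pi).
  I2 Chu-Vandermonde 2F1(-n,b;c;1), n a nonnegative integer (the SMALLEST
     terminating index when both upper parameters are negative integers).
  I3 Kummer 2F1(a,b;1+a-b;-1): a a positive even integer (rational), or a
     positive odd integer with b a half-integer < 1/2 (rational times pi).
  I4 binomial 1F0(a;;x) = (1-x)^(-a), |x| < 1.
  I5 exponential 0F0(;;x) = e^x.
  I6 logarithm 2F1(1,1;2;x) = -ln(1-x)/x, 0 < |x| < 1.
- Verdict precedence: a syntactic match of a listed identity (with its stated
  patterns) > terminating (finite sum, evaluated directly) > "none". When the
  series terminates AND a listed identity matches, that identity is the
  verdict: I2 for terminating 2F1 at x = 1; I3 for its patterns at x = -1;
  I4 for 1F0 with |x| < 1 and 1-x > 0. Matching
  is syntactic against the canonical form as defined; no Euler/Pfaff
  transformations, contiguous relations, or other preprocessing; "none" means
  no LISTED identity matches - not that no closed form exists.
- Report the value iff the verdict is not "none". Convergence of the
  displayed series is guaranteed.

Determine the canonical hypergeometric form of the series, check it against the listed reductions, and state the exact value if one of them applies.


Classification (C = -2): 2F1 with upper {-5/3, 3}, lower {17/3}, argument x = -1. Verdict: none - this 2F1 at x = -1 matches no listed pattern, and upper {-5/3, 3} holds no stopper.

First insight: from the first term -2: the running product (prefactor -2) telescopes to a rising factorial.
Consecutive-term ratio: r(k) = (-1) * (k-5/3) (k+3) / [(k+17/3) (k+1)] ; factor over Q: parameters, x = (-1), and C = -2.


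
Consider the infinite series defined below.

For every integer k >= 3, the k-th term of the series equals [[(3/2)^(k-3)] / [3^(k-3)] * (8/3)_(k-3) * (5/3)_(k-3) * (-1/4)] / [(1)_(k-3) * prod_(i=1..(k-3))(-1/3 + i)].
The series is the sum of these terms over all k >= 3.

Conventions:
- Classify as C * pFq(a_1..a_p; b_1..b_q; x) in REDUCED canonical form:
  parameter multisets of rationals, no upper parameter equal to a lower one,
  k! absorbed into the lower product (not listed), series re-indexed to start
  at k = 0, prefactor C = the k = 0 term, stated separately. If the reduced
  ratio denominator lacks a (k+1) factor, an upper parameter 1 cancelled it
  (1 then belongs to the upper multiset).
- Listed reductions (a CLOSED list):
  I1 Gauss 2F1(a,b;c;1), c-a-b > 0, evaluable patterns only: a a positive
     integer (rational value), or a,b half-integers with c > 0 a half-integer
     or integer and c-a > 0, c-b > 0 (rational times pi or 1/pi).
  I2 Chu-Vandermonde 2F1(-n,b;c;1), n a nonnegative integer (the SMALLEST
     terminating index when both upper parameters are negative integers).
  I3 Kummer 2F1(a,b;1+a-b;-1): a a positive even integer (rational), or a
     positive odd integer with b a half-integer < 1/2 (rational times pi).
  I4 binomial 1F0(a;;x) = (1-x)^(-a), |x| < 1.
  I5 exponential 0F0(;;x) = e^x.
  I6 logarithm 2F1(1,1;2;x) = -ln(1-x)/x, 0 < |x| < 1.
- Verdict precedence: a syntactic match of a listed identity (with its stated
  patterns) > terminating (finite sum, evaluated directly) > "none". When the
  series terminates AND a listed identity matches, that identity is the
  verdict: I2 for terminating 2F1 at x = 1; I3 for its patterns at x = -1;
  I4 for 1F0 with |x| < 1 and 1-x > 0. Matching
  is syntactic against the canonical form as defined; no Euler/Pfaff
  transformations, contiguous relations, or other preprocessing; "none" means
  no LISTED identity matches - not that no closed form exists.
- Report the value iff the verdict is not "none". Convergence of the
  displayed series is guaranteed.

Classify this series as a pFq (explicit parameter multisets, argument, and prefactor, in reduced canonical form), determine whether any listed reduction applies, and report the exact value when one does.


Prefactor -1/4, argument 1/2: 2F1 with upper {5/3, 8/3} over lower {2/3}. Verdict: none. A 2F1 with upper {5/3, 8/3} fits none of I1-I6 at x = 1/2; the sum runs forever.

Key observation: t_0 being -1/4, the lower running product (prefactor -1/4) is a rising factorial.
Step ratio: r(k) = (1/2) * (k+5/3) (k+8/3) / [(k+2/3) (k+1)] - poly over poly, x = (1/2) from leading terms; C = -1/4 at k = 0.


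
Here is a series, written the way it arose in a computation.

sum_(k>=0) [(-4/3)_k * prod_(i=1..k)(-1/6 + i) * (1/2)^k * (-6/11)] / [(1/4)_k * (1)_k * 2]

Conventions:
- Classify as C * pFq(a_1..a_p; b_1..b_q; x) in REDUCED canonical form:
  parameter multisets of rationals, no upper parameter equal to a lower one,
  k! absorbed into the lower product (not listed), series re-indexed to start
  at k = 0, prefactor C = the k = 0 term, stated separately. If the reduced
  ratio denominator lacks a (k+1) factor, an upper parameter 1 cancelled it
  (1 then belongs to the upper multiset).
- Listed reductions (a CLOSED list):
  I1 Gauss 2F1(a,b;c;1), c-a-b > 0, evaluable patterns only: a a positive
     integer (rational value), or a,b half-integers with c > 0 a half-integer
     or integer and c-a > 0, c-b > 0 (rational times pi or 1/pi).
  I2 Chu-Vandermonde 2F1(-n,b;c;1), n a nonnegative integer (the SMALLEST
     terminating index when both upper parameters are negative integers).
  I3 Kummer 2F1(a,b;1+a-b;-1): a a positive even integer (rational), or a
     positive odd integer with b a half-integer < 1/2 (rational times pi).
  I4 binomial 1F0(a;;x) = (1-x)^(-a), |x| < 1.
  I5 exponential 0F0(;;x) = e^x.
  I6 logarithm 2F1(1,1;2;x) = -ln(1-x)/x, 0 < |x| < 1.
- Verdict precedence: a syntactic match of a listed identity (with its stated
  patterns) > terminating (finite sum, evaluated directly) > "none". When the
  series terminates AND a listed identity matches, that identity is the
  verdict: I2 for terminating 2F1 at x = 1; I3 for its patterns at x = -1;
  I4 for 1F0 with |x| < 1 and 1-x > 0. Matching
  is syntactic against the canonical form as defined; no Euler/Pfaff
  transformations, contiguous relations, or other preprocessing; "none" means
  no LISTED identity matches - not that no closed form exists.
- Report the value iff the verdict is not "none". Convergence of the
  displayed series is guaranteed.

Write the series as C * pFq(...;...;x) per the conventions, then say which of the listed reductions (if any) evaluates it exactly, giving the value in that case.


With C = -3/11: the canonical form is 2F1(-4/3, 5/6; 1/4; 1/2). Verdict: none (x = 1/2): each listed identity misses the multisets {-4/3, 5/6} ; {1/4}.

First insight: t_0 being -3/11, the constant factors (prefactor -3/11) combine into one prefactor.
Step ratio: r(k) = (1/2) * (k-4/3) (k+5/6) / [(k+1/4) (k+1)] - rational; roots negated = parameters, x = (1/2), C = -3/11.


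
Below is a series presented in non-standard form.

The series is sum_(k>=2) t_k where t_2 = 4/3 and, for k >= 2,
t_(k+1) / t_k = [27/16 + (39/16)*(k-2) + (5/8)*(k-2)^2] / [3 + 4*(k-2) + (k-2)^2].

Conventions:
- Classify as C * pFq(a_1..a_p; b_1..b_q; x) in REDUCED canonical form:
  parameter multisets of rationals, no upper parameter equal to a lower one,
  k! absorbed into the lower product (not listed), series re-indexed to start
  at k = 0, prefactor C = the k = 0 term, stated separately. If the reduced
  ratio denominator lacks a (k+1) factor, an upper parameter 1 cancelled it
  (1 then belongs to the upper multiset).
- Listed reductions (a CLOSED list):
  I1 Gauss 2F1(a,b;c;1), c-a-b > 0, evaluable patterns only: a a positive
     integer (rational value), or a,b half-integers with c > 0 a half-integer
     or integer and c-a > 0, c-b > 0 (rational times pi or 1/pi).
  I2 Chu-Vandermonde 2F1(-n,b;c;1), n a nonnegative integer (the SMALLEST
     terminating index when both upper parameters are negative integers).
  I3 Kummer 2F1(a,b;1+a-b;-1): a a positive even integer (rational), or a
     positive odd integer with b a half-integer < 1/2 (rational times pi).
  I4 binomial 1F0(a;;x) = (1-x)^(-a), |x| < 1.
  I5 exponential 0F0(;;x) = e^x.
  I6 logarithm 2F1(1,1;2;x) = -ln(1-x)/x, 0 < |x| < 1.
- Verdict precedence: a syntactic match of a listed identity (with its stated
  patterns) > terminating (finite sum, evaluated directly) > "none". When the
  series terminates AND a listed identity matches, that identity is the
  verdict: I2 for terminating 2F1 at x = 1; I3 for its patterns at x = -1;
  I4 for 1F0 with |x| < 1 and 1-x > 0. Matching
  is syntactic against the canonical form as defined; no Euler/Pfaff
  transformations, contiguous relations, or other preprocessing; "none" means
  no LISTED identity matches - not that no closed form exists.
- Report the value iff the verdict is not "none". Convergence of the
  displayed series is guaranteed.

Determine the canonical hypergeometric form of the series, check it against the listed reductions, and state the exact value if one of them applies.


x = 5/8 here; the reduced form reads 1F0, upper {9/10}, lower {-}, C = 4/3. Verdict: binomial (I4) applies (the 1F0 binomial series: exponent -9/10, x = 5/8). Value: (4/3) * (3/8)^(-9/10).

Key observation: t_0 = 4/3 here, and roots of the ratio polynomials (prefactor 4/3) are the negated parameters.
Adjacent-term ratio: r(k) = (5/8) * (k+9/10) / [(k+1)] - poly over poly, x = (5/8) from leading terms; C = 4/3 at k = 0.


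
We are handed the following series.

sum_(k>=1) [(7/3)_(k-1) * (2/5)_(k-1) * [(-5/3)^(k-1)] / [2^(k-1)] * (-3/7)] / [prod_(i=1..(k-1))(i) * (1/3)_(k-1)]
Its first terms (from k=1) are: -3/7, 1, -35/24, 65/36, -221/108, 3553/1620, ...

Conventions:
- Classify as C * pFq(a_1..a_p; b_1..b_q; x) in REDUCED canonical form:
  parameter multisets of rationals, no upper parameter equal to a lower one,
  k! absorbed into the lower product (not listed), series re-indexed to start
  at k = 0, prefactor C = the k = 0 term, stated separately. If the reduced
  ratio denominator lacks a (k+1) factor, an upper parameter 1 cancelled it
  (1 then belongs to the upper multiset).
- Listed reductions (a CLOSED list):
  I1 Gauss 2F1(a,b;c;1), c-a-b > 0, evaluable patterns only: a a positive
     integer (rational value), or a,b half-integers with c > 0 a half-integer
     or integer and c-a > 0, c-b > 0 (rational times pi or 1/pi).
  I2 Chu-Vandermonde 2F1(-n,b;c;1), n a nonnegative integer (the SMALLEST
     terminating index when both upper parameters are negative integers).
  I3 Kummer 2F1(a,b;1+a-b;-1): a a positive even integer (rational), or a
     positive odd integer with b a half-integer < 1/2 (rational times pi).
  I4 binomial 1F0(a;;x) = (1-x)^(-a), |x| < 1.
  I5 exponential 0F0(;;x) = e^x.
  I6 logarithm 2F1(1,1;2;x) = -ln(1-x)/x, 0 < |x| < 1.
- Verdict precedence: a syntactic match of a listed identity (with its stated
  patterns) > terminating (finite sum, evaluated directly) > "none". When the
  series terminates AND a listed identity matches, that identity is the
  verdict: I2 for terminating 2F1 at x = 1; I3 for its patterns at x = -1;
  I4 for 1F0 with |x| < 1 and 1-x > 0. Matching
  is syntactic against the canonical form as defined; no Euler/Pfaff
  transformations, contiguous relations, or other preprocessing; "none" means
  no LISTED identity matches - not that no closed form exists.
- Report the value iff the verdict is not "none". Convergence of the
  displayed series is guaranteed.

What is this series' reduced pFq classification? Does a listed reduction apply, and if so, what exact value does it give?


With C = -3/7: the canonical form is 2F1(2/5, 7/3; 1/3; -5/6). Verdict: no listed reduction: x = -5/6 and upper {2/5, 7/3} fail every I1-I6 pattern.

The tell: x = (-5/6) and the two k-th powers (C = -3/7) combine into one argument.
Consecutive-term ratio: r(k) = (-5/6) * (k+2/5) (k+7/3) / [(k+1/3) (k+1)] ; factor over Q: parameters, x = (-5/6), and C = -3/7.
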